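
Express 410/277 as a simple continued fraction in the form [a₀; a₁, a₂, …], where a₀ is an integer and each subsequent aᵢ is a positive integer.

410 = 1·277 + 133, so a_0 = 1
277 = 2·133 + 11, so a_1 = 2
133 = 12·11 + 1, so a_2 = 12
11 = 11·1 + 0, so a_3 = 11

[1; 2, 12, 11]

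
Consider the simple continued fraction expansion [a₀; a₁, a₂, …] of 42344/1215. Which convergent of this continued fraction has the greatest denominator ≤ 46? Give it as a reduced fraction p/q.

697/20

List convergents until the denominator exceeds the bound:
a_0 = 34: 34/1  (≤ bound)
a_1 = 1: 35/1  (≤ bound)
a_2 = 5: 209/6  (≤ bound)
a_3 = 1: 244/7  (≤ bound)
a_4 = 2: 697/20  (≤ bound)
a_5 = 2: 1638/47  (> 46, stop)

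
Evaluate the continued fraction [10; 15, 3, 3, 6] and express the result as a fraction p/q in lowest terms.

a_0 = 10: 10/1
a_1 = 15: 151/15
a_2 = 3: 463/46
a_3 = 3: 1540/153
a_4 = 6: 9703/964

9703/964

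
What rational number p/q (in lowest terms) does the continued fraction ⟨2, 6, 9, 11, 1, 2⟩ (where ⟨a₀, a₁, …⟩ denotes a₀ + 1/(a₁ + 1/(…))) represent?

4204/1943

a_0 = 2: 2/1
a_1 = 6: 13/6
a_2 = 9: 119/55
a_3 = 11: 1322/611
a_4 = 1: 1441/666
a_5 = 2: 4204/1943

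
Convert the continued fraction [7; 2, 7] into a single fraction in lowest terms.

112/15

Work from the innermost term outward:
Start with 7.
2 + 1/(7/1) = 2 + 1/7 = 15/7
7 + 1/(15/7) = 7 + 7/15 = 112/15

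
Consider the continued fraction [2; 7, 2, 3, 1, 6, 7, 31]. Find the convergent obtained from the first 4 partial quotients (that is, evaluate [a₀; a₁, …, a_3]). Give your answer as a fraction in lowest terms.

111/52

Use the convergent recurrence hₖ = aₖ·hₖ₋₁ + hₖ₋₂ (and likewise for the denominators kₖ):
a_0 = 2: 2/1
a_1 = 7: 15/7
a_2 = 2: 32/15
a_3 = 3: 111/52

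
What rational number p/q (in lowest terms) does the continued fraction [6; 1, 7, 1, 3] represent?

241/35

Start with 3.
1 + 1/(3/1) = 1 + 1/3 = 4/3
7 + 1/(4/3) = 7 + 3/4 = 31/4
1 + 1/(31/4) = 1 + 4/31 = 35/31
6 + 1/(35/31) = 6 + 31/35 = 241/35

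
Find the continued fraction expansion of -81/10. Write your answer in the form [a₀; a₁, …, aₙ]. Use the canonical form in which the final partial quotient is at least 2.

⌊-81/10⌋ = -9, remainder 9
⌊10/9⌋ = 1, remainder 1
⌊9/1⌋ = 9, remainder 0

[-9; 1, 9]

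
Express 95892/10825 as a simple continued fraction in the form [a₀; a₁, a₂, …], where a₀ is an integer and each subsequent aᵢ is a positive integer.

Repeatedly divide and take the remainder:
95892 ÷ 10825 → quotient 8, remainder 9292
10825 ÷ 9292 → quotient 1, remainder 1533
9292 ÷ 1533 → quotient 6, remainder 94
1533 ÷ 94 → quotient 16, remainder 29
94 ÷ 29 → quotient 3, remainder 7
29 ÷ 7 → quotient 4, remainder 1
7 ÷ 1 → quotient 7, remainder 0

[8; 1, 6, 16, 3, 4, 7]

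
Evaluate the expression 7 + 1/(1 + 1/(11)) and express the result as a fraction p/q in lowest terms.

95/12

Starting at the tail and folding back:
Start with 11.
1 + 1/(11/1) = 1 + 1/11 = 12/11
7 + 1/(12/11) = 7 + 11/12 = 95/12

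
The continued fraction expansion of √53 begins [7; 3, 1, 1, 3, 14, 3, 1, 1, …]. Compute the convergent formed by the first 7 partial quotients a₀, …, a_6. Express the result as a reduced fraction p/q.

7979/1096

Start with 3.
14 + 1/(3/1) = 14 + 1/3 = 43/3
3 + 1/(43/3) = 3 + 3/43 = 132/43
1 + 1/(132/43) = 1 + 43/132 = 175/132
1 + 1/(175/132) = 1 + 132/175 = 307/175
3 + 1/(307/175) = 3 + 175/307 = 1096/307
7 + 1/(1096/307) = 7 + 307/1096 = 7979/1096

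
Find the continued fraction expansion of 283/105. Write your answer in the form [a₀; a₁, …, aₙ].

⌊283/105⌋ = 2, remainder 73
⌊105/73⌋ = 1, remainder 32
⌊73/32⌋ = 2, remainder 9
⌊32/9⌋ = 3, remainder 5
⌊9/5⌋ = 1, remainder 4
⌊5/4⌋ = 1, remainder 1
⌊4/1⌋ = 4, remainder 0

[2; 1, 2, 3, 1, 1, 4]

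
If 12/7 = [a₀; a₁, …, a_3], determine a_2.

2

Run the Euclidean algorithm, recording each quotient:
12 = 1·7 + 5, so a_0 = 1
7 = 1·5 + 2, so a_1 = 1
5 = 2·2 + 1, so a_2 = 2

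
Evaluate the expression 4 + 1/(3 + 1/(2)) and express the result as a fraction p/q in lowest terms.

30/7

Work from the innermost term outward:
Start with 2.
3 + 1/(2/1) = 3 + 1/2 = 7/2
4 + 1/(7/2) = 4 + 2/7 = 30/7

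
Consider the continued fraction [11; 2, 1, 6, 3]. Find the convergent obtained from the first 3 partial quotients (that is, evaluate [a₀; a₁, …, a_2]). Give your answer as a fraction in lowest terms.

34/3

Work from the innermost term outward:
Start with 1.
2 + 1/(1/1) = 2 + 1/1 = 3/1
11 + 1/(3/1) = 11 + 1/3 = 34/3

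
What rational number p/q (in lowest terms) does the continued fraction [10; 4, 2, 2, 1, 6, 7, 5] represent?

78157/7643

Start with 5.
7 + 1/(5/1) = 7 + 1/5 = 36/5
6 + 1/(36/5) = 6 + 5/36 = 221/36
1 + 1/(221/36) = 1 + 36/221 = 257/221
2 + 1/(257/221) = 2 + 221/257 = 735/257
2 + 1/(735/257) = 2 + 257/735 = 1727/735
4 + 1/(1727/735) = 4 + 735/1727 = 7643/1727
10 + 1/(7643/1727) = 10 + 1727/7643 = 78157/7643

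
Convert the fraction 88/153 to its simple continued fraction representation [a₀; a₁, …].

Run the Euclidean algorithm, recording each quotient:
88 = 0·153 + 88, so a_0 = 0
153 = 1·88 + 65, so a_1 = 1
88 = 1·65 + 23, so a_2 = 1
65 = 2·23 + 19, so a_3 = 2
23 = 1·19 + 4, so a_4 = 1
19 = 4·4 + 3, so a_5 = 4
4 = 1·3 + 1, so a_6 = 1
3 = 3·1 + 0, so a_7 = 3

[0; 1, 1, 2, 1, 4, 1, 3]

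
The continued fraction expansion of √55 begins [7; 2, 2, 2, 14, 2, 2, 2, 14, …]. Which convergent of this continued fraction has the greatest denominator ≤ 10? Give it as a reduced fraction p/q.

a_0 = 7: 7/1  (≤ bound)
a_1 = 2: 15/2  (≤ bound)
a_2 = 2: 37/5  (≤ bound)
a_3 = 2: 89/12  (> 10, stop)

37/5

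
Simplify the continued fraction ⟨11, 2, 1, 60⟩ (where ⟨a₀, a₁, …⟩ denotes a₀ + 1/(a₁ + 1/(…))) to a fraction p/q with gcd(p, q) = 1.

Work from the innermost term outward:
Start with 60.
1 + 1/(60/1) = 1 + 1/60 = 61/60
2 + 1/(61/60) = 2 + 60/61 = 182/61
11 + 1/(182/61) = 11 + 61/182 = 2063/182

2063/182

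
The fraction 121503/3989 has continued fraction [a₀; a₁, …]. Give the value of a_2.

121503 ÷ 3989 → quotient 30, remainder 1833
3989 ÷ 1833 → quotient 2, remainder 323
1833 ÷ 323 → quotient 5, remainder 218

5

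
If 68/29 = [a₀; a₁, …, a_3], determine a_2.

1

68 ÷ 29 → quotient 2, remainder 10
29 ÷ 10 → quotient 2, remainder 9
10 ÷ 9 → quotient 1, remainder 1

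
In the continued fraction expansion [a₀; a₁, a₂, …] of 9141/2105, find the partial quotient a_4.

Repeatedly divide and take the remainder:
9141 ÷ 2105 → quotient 4, remainder 721
2105 ÷ 721 → quotient 2, remainder 663
721 ÷ 663 → quotient 1, remainder 58
663 ÷ 58 → quotient 11, remainder 25
58 ÷ 25 → quotient 2, remainder 8

2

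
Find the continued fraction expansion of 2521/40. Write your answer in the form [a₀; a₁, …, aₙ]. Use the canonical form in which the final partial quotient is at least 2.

[63; 40]

2521 ÷ 40 → quotient 63, remainder 1
40 ÷ 1 → quotient 40, remainder 0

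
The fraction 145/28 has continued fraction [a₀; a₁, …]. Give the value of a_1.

5

Repeatedly divide and take the remainder:
⌊145/28⌋ = 5, remainder 5
⌊28/5⌋ = 5, remainder 3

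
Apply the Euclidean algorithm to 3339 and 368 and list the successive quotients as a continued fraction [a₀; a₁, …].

Run the Euclidean algorithm, recording each quotient:
⌊3339/368⌋ = 9, remainder 27
⌊368/27⌋ = 13, remainder 17
⌊27/17⌋ = 1, remainder 10
⌊17/10⌋ = 1, remainder 7
⌊10/7⌋ = 1, remainder 3
⌊7/3⌋ = 2, remainder 1
⌊3/1⌋ = 3, remainder 0

[9; 13, 1, 1, 1, 2, 3]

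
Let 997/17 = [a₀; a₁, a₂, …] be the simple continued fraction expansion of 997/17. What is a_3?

Repeatedly divide and take the remainder:
997 = 58·17 + 11, so a_0 = 58
17 = 1·11 + 6, so a_1 = 1
11 = 1·6 + 5, so a_2 = 1
6 = 1·5 + 1, so a_3 = 1

1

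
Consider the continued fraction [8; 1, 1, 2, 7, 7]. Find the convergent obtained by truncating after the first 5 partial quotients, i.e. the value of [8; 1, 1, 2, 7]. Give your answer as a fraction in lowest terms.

Use the convergent recurrence hₖ = aₖ·hₖ₋₁ + hₖ₋₂ (and likewise for the denominators kₖ):
a_0 = 8: 8/1
a_1 = 1: 9/1
a_2 = 1: 17/2
a_3 = 2: 43/5
a_4 = 7: 318/37

318/37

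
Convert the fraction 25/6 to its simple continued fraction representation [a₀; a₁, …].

Run the Euclidean algorithm, recording each quotient:
25 = 4·6 + 1, so a_0 = 4
6 = 6·1 + 0, so a_1 = 6

[4; 6]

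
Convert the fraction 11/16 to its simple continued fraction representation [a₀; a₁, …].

[0; 1, 2, 5]

Run the Euclidean algorithm, recording each quotient:
⌊11/16⌋ = 0, remainder 11
⌊16/11⌋ = 1, remainder 5
⌊11/5⌋ = 2, remainder 1
⌊5/1⌋ = 5, remainder 0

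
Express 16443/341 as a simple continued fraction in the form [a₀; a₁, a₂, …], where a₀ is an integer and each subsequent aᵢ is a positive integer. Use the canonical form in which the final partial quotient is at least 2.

16443 = 48·341 + 75, so a_0 = 48
341 = 4·75 + 41, so a_1 = 4
75 = 1·41 + 34, so a_2 = 1
41 = 1·34 + 7, so a_3 = 1
34 = 4·7 + 6, so a_4 = 4
7 = 1·6 + 1, so a_5 = 1
6 = 6·1 + 0, so a_6 = 6

[48; 4, 1, 1, 4, 1, 6]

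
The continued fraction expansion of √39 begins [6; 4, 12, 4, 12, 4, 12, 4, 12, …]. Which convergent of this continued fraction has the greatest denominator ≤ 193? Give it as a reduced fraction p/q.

306/49

List convergents until the denominator exceeds the bound:
a_0 = 6: 6/1  (≤ bound)
a_1 = 4: 25/4  (≤ bound)
a_2 = 12: 306/49  (≤ bound)
a_3 = 4: 1249/200  (> 193, stop)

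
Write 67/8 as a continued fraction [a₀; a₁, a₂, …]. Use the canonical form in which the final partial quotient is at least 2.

Repeatedly divide and take the remainder:
⌊67/8⌋ = 8, remainder 3
⌊8/3⌋ = 2, remainder 2
⌊3/2⌋ = 1, remainder 1
⌊2/1⌋ = 2, remainder 0

[8; 2, 1, 2]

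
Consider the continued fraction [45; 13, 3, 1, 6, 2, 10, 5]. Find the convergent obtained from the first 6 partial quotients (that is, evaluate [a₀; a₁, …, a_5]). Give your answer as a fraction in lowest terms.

Start with 2.
6 + 1/(2/1) = 6 + 1/2 = 13/2
1 + 1/(13/2) = 1 + 2/13 = 15/13
3 + 1/(15/13) = 3 + 13/15 = 58/15
13 + 1/(58/15) = 13 + 15/58 = 769/58
45 + 1/(769/58) = 45 + 58/769 = 34663/769

34663/769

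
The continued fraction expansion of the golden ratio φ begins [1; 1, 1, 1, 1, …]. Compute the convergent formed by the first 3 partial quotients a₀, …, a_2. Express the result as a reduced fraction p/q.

a_0 = 1: 1/1
a_1 = 1: 2/1
a_2 = 1: 3/2

3/2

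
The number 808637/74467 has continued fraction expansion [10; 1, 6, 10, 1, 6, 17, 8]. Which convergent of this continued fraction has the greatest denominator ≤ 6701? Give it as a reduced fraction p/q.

a_0 = 10: 10/1  (≤ bound)
a_1 = 1: 11/1  (≤ bound)
a_2 = 6: 76/7  (≤ bound)
a_3 = 10: 771/71  (≤ bound)
a_4 = 1: 847/78  (≤ bound)
a_5 = 6: 5853/539  (≤ bound)
a_6 = 17: 100348/9241  (> 6701, stop)

5853/539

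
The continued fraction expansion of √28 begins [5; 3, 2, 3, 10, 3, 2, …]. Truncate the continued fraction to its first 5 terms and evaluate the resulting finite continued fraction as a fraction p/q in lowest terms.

1307/247

a_0 = 5: 5/1
a_1 = 3: 16/3
a_2 = 2: 37/7
a_3 = 3: 127/24
a_4 = 10: 1307/247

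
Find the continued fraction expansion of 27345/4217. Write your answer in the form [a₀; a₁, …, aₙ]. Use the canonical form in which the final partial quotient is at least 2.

[6; 2, 15, 1, 1, 2, 8, 3]

27345 ÷ 4217 → quotient 6, remainder 2043
4217 ÷ 2043 → quotient 2, remainder 131
2043 ÷ 131 → quotient 15, remainder 78
131 ÷ 78 → quotient 1, remainder 53
78 ÷ 53 → quotient 1, remainder 25
53 ÷ 25 → quotient 2, remainder 3
25 ÷ 3 → quotient 8, remainder 1
3 ÷ 1 → quotient 3, remainder 0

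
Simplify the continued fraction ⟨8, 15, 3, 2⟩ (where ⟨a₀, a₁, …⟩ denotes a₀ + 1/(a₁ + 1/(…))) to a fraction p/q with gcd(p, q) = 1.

863/107

Start with 2.
3 + 1/(2/1) = 3 + 1/2 = 7/2
15 + 1/(7/2) = 15 + 2/7 = 107/7
8 + 1/(107/7) = 8 + 7/107 = 863/107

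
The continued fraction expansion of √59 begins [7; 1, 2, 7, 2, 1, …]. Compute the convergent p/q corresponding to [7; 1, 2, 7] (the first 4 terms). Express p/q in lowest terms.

Start with 7.
2 + 1/(7/1) = 2 + 1/7 = 15/7
1 + 1/(15/7) = 1 + 7/15 = 22/15
7 + 1/(22/15) = 7 + 15/22 = 169/22

169/22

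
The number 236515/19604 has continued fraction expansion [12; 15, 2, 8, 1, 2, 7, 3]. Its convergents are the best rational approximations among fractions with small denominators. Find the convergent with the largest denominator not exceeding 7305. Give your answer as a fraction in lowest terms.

75416/6251

List convergents until the denominator exceeds the bound:
a_0 = 12: 12/1  (≤ bound)
a_1 = 15: 181/15  (≤ bound)
a_2 = 2: 374/31  (≤ bound)
a_3 = 8: 3173/263  (≤ bound)
a_4 = 1: 3547/294  (≤ bound)
a_5 = 2: 10267/851  (≤ bound)
a_6 = 7: 75416/6251  (≤ bound)
a_7 = 3: 236515/19604  (> 7305, stop)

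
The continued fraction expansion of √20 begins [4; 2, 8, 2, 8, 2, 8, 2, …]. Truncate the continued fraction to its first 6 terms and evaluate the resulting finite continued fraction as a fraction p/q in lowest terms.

2889/646

a_0 = 4: 4/1
a_1 = 2: 9/2
a_2 = 8: 76/17
a_3 = 2: 161/36
a_4 = 8: 1364/305
a_5 = 2: 2889/646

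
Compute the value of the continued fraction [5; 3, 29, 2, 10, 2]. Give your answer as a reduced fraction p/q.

20972/3935

Start with 2.
10 + 1/(2/1) = 10 + 1/2 = 21/2
2 + 1/(21/2) = 2 + 2/21 = 44/21
29 + 1/(44/21) = 29 + 21/44 = 1297/44
3 + 1/(1297/44) = 3 + 44/1297 = 3935/1297
5 + 1/(3935/1297) = 5 + 1297/3935 = 20972/3935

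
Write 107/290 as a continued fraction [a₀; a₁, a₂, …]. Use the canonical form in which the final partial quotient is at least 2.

⌊107/290⌋ = 0, remainder 107
⌊290/107⌋ = 2, remainder 76
⌊107/76⌋ = 1, remainder 31
⌊76/31⌋ = 2, remainder 14
⌊31/14⌋ = 2, remainder 3
⌊14/3⌋ = 4, remainder 2
⌊3/2⌋ = 1, remainder 1
⌊2/1⌋ = 2, remainder 0

[0; 2, 1, 2, 2, 4, 1, 2]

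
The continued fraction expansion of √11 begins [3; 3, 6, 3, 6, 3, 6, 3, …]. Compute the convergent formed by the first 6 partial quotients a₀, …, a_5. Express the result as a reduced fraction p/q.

a_0 = 3: 3/1
a_1 = 3: 10/3
a_2 = 6: 63/19
a_3 = 3: 199/60
a_4 = 6: 1257/379
a_5 = 3: 3970/1197

3970/1197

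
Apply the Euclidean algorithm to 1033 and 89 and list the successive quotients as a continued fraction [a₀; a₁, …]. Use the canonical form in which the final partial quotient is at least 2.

[11; 1, 1, 1, 1, 5, 3]

Run the Euclidean algorithm, recording each quotient:
1033 ÷ 89 → quotient 11, remainder 54
89 ÷ 54 → quotient 1, remainder 35
54 ÷ 35 → quotient 1, remainder 19
35 ÷ 19 → quotient 1, remainder 16
19 ÷ 16 → quotient 1, remainder 3
16 ÷ 3 → quotient 5, remainder 1
3 ÷ 1 → quotient 3, remainder 0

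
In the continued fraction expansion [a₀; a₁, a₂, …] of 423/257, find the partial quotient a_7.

5

423 = 1·257 + 166, so a_0 = 1
257 = 1·166 + 91, so a_1 = 1
166 = 1·91 + 75, so a_2 = 1
91 = 1·75 + 16, so a_3 = 1
75 = 4·16 + 11, so a_4 = 4
16 = 1·11 + 5, so a_5 = 1
11 = 2·5 + 1, so a_6 = 2
5 = 5·1 + 0, so a_7 = 5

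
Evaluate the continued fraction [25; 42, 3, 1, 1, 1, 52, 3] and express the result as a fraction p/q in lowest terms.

Collapse the nested fraction from the inside out:
Start with 3.
52 + 1/(3/1) = 52 + 1/3 = 157/3
1 + 1/(157/3) = 1 + 3/157 = 160/157
1 + 1/(160/157) = 1 + 157/160 = 317/160
1 + 1/(317/160) = 1 + 160/317 = 477/317
3 + 1/(477/317) = 3 + 317/477 = 1748/477
42 + 1/(1748/477) = 42 + 477/1748 = 73893/1748
25 + 1/(73893/1748) = 25 + 1748/73893 = 1849073/73893

1849073/73893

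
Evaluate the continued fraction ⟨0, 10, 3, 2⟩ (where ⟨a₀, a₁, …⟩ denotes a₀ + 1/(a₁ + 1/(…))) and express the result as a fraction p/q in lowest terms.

Starting at the tail and folding back:
Start with 2.
3 + 1/(2/1) = 3 + 1/2 = 7/2
10 + 1/(7/2) = 10 + 2/7 = 72/7
0 + 1/(72/7) = 0 + 7/72 = 7/72

7/72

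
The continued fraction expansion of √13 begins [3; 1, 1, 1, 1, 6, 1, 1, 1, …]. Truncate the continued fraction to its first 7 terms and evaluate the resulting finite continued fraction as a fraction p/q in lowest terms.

Collapse the nested fraction from the inside out:
Start with 1.
6 + 1/(1/1) = 6 + 1/1 = 7/1
1 + 1/(7/1) = 1 + 1/7 = 8/7
1 + 1/(8/7) = 1 + 7/8 = 15/8
1 + 1/(15/8) = 1 + 8/15 = 23/15
1 + 1/(23/15) = 1 + 15/23 = 38/23
3 + 1/(38/23) = 3 + 23/38 = 137/38

137/38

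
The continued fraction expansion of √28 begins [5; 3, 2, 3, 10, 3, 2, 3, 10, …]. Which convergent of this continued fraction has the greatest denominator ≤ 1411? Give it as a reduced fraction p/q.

List convergents until the denominator exceeds the bound:
a_0 = 5: 5/1  (≤ bound)
a_1 = 3: 16/3  (≤ bound)
a_2 = 2: 37/7  (≤ bound)
a_3 = 3: 127/24  (≤ bound)
a_4 = 10: 1307/247  (≤ bound)
a_5 = 3: 4048/765  (≤ bound)
a_6 = 2: 9403/1777  (> 1411, stop)

4048/765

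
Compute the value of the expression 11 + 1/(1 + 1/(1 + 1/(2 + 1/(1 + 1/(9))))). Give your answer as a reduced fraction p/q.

Starting at the tail and folding back:
Start with 9.
1 + 1/(9/1) = 1 + 1/9 = 10/9
2 + 1/(10/9) = 2 + 9/10 = 29/10
1 + 1/(29/10) = 1 + 10/29 = 39/29
1 + 1/(39/29) = 1 + 29/39 = 68/39
11 + 1/(68/39) = 11 + 39/68 = 787/68

787/68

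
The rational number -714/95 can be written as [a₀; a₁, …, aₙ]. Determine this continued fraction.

[-8; 2, 15, 3]

-714 = -8·95 + 46, so a_0 = -8
95 = 2·46 + 3, so a_1 = 2
46 = 15·3 + 1, so a_2 = 15
3 = 3·1 + 0, so a_3 = 3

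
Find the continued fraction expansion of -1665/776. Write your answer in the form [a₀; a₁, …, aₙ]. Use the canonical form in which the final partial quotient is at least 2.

[-3; 1, 5, 1, 6, 1, 1, 7]

Run the Euclidean algorithm, recording each quotient:
-1665 ÷ 776 → quotient -3, remainder 663
776 ÷ 663 → quotient 1, remainder 113
663 ÷ 113 → quotient 5, remainder 98
113 ÷ 98 → quotient 1, remainder 15
98 ÷ 15 → quotient 6, remainder 8
15 ÷ 8 → quotient 1, remainder 7
8 ÷ 7 → quotient 1, remainder 1
7 ÷ 1 → quotient 7, remainder 0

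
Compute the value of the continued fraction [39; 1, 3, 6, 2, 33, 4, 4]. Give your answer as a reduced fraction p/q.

Build up convergents one term at a time:
a_0 = 39: 39/1
a_1 = 1: 40/1
a_2 = 3: 159/4
a_3 = 6: 994/25
a_4 = 2: 2147/54
a_5 = 33: 71845/1807
a_6 = 4: 289527/7282
a_7 = 4: 1229953/30935

1229953/30935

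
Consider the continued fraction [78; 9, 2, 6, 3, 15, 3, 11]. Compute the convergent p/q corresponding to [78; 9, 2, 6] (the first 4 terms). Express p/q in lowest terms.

Compute successive convergents:
a_0 = 78: 78/1
a_1 = 9: 703/9
a_2 = 2: 1484/19
a_3 = 6: 9607/123

9607/123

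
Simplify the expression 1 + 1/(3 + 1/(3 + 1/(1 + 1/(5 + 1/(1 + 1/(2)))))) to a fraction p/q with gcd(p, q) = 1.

328/251

Start with 2.
1 + 1/(2/1) = 1 + 1/2 = 3/2
5 + 1/(3/2) = 5 + 2/3 = 17/3
1 + 1/(17/3) = 1 + 3/17 = 20/17
3 + 1/(20/17) = 3 + 17/20 = 77/20
3 + 1/(77/20) = 3 + 20/77 = 251/77
1 + 1/(251/77) = 1 + 77/251 = 328/251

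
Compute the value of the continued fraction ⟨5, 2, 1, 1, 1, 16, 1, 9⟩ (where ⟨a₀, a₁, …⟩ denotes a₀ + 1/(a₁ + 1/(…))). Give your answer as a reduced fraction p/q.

a_0 = 5: 5/1
a_1 = 2: 11/2
a_2 = 1: 16/3
a_3 = 1: 27/5
a_4 = 1: 43/8
a_5 = 16: 715/133
a_6 = 1: 758/141
a_7 = 9: 7537/1402

7537/1402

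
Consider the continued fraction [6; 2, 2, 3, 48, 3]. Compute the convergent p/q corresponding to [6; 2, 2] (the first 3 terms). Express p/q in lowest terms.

Compute successive convergents:
a_0 = 6: 6/1
a_1 = 2: 13/2
a_2 = 2: 32/5

32/5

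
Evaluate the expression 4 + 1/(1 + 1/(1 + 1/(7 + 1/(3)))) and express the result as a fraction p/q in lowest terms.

213/47

Start with 3.
7 + 1/(3/1) = 7 + 1/3 = 22/3
1 + 1/(22/3) = 1 + 3/22 = 25/22
1 + 1/(25/22) = 1 + 22/25 = 47/25
4 + 1/(47/25) = 4 + 25/47 = 213/47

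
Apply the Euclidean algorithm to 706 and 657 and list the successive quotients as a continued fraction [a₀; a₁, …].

706 ÷ 657 → quotient 1, remainder 49
657 ÷ 49 → quotient 13, remainder 20
49 ÷ 20 → quotient 2, remainder 9
20 ÷ 9 → quotient 2, remainder 2
9 ÷ 2 → quotient 4, remainder 1
2 ÷ 1 → quotient 2, remainder 0

[1; 13, 2, 2, 4, 2]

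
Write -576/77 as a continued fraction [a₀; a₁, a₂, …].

-576 = -8·77 + 40, so a_0 = -8
77 = 1·40 + 37, so a_1 = 1
40 = 1·37 + 3, so a_2 = 1
37 = 12·3 + 1, so a_3 = 12
3 = 3·1 + 0, so a_4 = 3

[-8; 1, 1, 12, 3]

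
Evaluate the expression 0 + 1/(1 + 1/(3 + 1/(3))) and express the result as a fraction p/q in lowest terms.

Use the convergent recurrence hₖ = aₖ·hₖ₋₁ + hₖ₋₂ (and likewise for the denominators kₖ):
a_0 = 0: 0/1
a_1 = 1: 1/1
a_2 = 3: 3/4
a_3 = 3: 10/13

10/13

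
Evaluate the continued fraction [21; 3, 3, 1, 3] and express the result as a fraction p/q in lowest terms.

a_0 = 21: 21/1
a_1 = 3: 64/3
a_2 = 3: 213/10
a_3 = 1: 277/13
a_4 = 3: 1044/49

1044/49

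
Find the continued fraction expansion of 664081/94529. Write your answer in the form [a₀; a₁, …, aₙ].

[7; 39, 1, 3, 42, 4, 1, 2]

664081 = 7·94529 + 2378, so a_0 = 7
94529 = 39·2378 + 1787, so a_1 = 39
2378 = 1·1787 + 591, so a_2 = 1
1787 = 3·591 + 14, so a_3 = 3
591 = 42·14 + 3, so a_4 = 42
14 = 4·3 + 2, so a_5 = 4
3 = 1·2 + 1, so a_6 = 1
2 = 2·1 + 0, so a_7 = 2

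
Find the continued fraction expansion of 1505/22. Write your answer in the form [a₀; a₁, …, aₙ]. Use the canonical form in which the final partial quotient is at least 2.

[68; 2, 2, 4]

1505 = 68·22 + 9, so a_0 = 68
22 = 2·9 + 4, so a_1 = 2
9 = 2·4 + 1, so a_2 = 2
4 = 4·1 + 0, so a_3 = 4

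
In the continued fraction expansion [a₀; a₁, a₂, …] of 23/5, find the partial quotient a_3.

Repeatedly divide and take the remainder:
⌊23/5⌋ = 4, remainder 3
⌊5/3⌋ = 1, remainder 2
⌊3/2⌋ = 1, remainder 1
⌊2/1⌋ = 2, remainder 0

2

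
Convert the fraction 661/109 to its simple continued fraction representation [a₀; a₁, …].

[6; 15, 1, 1, 3]

661 ÷ 109 → quotient 6, remainder 7
109 ÷ 7 → quotient 15, remainder 4
7 ÷ 4 → quotient 1, remainder 3
4 ÷ 3 → quotient 1, remainder 1
3 ÷ 1 → quotient 3, remainder 0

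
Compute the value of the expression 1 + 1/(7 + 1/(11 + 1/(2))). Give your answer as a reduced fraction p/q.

Start with 2.
11 + 1/(2/1) = 11 + 1/2 = 23/2
7 + 1/(23/2) = 7 + 2/23 = 163/23
1 + 1/(163/23) = 1 + 23/163 = 186/163

186/163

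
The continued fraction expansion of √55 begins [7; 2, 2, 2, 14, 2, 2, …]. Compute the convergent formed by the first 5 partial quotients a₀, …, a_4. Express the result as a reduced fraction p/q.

Start with 14.
2 + 1/(14/1) = 2 + 1/14 = 29/14
2 + 1/(29/14) = 2 + 14/29 = 72/29
2 + 1/(72/29) = 2 + 29/72 = 173/72
7 + 1/(173/72) = 7 + 72/173 = 1283/173

1283/173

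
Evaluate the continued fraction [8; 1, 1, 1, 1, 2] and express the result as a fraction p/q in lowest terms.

Use the convergent recurrence hₖ = aₖ·hₖ₋₁ + hₖ₋₂ (and likewise for the denominators kₖ):
a_0 = 8: 8/1
a_1 = 1: 9/1
a_2 = 1: 17/2
a_3 = 1: 26/3
a_4 = 1: 43/5
a_5 = 2: 112/13

112/13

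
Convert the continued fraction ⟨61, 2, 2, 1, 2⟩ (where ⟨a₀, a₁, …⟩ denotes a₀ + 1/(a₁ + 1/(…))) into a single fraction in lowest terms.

a_0 = 61: 61/1
a_1 = 2: 123/2
a_2 = 2: 307/5
a_3 = 1: 430/7
a_4 = 2: 1167/19

1167/19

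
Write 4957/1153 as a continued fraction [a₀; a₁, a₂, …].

4957 ÷ 1153 → quotient 4, remainder 345
1153 ÷ 345 → quotient 3, remainder 118
345 ÷ 118 → quotient 2, remainder 109
118 ÷ 109 → quotient 1, remainder 9
109 ÷ 9 → quotient 12, remainder 1
9 ÷ 1 → quotient 9, remainder 0

[4; 3, 2, 1, 12, 9]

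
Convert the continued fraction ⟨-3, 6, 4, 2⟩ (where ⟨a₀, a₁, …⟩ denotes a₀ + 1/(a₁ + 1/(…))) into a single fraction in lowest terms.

a_0 = -3: -3/1
a_1 = 6: -17/6
a_2 = 4: -71/25
a_3 = 2: -159/56

-159/56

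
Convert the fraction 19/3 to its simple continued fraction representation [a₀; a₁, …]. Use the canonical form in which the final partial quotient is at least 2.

19 = 6·3 + 1, so a_0 = 6
3 = 3·1 + 0, so a_1 = 3

[6; 3]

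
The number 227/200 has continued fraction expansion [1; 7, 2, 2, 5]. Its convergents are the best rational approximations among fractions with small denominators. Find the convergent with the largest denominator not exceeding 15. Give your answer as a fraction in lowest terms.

17/15

List convergents until the denominator exceeds the bound:
a_0 = 1: 1/1  (≤ bound)
a_1 = 7: 8/7  (≤ bound)
a_2 = 2: 17/15  (≤ bound)
a_3 = 2: 42/37  (> 15, stop)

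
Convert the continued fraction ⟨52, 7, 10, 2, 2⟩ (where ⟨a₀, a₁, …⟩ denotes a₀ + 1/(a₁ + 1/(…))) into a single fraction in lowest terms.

19240/369

Collapse the nested fraction from the inside out:
Start with 2.
2 + 1/(2/1) = 2 + 1/2 = 5/2
10 + 1/(5/2) = 10 + 2/5 = 52/5
7 + 1/(52/5) = 7 + 5/52 = 369/52
52 + 1/(369/52) = 52 + 52/369 = 19240/369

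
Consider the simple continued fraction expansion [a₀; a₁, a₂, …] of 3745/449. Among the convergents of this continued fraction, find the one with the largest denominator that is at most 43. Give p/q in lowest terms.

25/3

a_0 = 8: 8/1  (≤ bound)
a_1 = 2: 17/2  (≤ bound)
a_2 = 1: 25/3  (≤ bound)
a_3 = 14: 367/44  (> 43, stop)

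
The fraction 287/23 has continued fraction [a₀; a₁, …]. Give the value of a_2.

11

287 ÷ 23 → quotient 12, remainder 11
23 ÷ 11 → quotient 2, remainder 1
11 ÷ 1 → quotient 11, remainder 0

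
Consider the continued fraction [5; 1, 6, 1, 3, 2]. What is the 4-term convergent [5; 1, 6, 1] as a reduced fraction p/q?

47/8

Start with 1.
6 + 1/(1/1) = 6 + 1/1 = 7/1
1 + 1/(7/1) = 1 + 1/7 = 8/7
5 + 1/(8/7) = 5 + 7/8 = 47/8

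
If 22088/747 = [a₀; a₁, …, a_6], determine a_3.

Repeatedly divide and take the remainder:
22088 = 29·747 + 425, so a_0 = 29
747 = 1·425 + 322, so a_1 = 1
425 = 1·322 + 103, so a_2 = 1
322 = 3·103 + 13, so a_3 = 3

3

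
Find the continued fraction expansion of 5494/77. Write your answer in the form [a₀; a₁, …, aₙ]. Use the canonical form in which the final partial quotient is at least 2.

5494 = 71·77 + 27, so a_0 = 71
77 = 2·27 + 23, so a_1 = 2
27 = 1·23 + 4, so a_2 = 1
23 = 5·4 + 3, so a_3 = 5
4 = 1·3 + 1, so a_4 = 1
3 = 3·1 + 0, so a_5 = 3

[71; 2, 1, 5, 1, 3]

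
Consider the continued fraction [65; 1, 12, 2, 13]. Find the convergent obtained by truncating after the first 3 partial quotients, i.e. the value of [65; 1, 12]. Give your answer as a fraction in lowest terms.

Start with 12.
1 + 1/(12/1) = 1 + 1/12 = 13/12
65 + 1/(13/12) = 65 + 12/13 = 857/13

857/13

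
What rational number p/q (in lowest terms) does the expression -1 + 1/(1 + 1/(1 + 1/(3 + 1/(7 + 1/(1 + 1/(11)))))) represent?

Collapse the nested fraction from the inside out:
Start with 11.
1 + 1/(11/1) = 1 + 1/11 = 12/11
7 + 1/(12/11) = 7 + 11/12 = 95/12
3 + 1/(95/12) = 3 + 12/95 = 297/95
1 + 1/(297/95) = 1 + 95/297 = 392/297
1 + 1/(392/297) = 1 + 297/392 = 689/392
-1 + 1/(689/392) = -1 + 392/689 = -297/689

-297/689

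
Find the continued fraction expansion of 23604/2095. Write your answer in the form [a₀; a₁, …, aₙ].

Repeatedly divide and take the remainder:
⌊23604/2095⌋ = 11, remainder 559
⌊2095/559⌋ = 3, remainder 418
⌊559/418⌋ = 1, remainder 141
⌊418/141⌋ = 2, remainder 136
⌊141/136⌋ = 1, remainder 5
⌊136/5⌋ = 27, remainder 1
⌊5/1⌋ = 5, remainder 0

[11; 3, 1, 2, 1, 27, 5]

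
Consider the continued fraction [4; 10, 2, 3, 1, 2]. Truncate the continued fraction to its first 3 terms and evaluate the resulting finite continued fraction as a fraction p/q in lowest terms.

86/21

Compute successive convergents:
a_0 = 4: 4/1
a_1 = 10: 41/10
a_2 = 2: 86/21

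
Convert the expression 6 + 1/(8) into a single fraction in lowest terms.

49/8

Use the convergent recurrence hₖ = aₖ·hₖ₋₁ + hₖ₋₂ (and likewise for the denominators kₖ):
a_0 = 6: 6/1
a_1 = 8: 49/8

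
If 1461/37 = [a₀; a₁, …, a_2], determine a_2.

18

1461 ÷ 37 → quotient 39, remainder 18
37 ÷ 18 → quotient 2, remainder 1
18 ÷ 1 → quotient 18, remainder 0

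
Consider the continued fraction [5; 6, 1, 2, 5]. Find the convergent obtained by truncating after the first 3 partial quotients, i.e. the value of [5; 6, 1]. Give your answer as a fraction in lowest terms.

36/7

a_0 = 5: 5/1
a_1 = 6: 31/6
a_2 = 1: 36/7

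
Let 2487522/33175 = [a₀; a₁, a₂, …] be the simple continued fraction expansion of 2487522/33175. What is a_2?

54

⌊2487522/33175⌋ = 74, remainder 32572
⌊33175/32572⌋ = 1, remainder 603
⌊32572/603⌋ = 54, remainder 10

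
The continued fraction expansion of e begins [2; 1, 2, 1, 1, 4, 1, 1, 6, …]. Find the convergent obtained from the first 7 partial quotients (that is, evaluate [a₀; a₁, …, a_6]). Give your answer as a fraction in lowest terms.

106/39

Collapse the nested fraction from the inside out:
Start with 1.
4 + 1/(1/1) = 4 + 1/1 = 5/1
1 + 1/(5/1) = 1 + 1/5 = 6/5
1 + 1/(6/5) = 1 + 5/6 = 11/6
2 + 1/(11/6) = 2 + 6/11 = 28/11
1 + 1/(28/11) = 1 + 11/28 = 39/28
2 + 1/(39/28) = 2 + 28/39 = 106/39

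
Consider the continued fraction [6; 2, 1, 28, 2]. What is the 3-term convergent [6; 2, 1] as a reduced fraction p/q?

19/3

Build up convergents one term at a time:
a_0 = 6: 6/1
a_1 = 2: 13/2
a_2 = 1: 19/3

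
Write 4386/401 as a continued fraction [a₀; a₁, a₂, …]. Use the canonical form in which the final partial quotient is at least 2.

[10; 1, 15, 25]

⌊4386/401⌋ = 10, remainder 376
⌊401/376⌋ = 1, remainder 25
⌊376/25⌋ = 15, remainder 1
⌊25/1⌋ = 25, remainder 0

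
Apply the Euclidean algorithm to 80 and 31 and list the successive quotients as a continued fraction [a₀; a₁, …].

80 ÷ 31 → quotient 2, remainder 18
31 ÷ 18 → quotient 1, remainder 13
18 ÷ 13 → quotient 1, remainder 5
13 ÷ 5 → quotient 2, remainder 3
5 ÷ 3 → quotient 1, remainder 2
3 ÷ 2 → quotient 1, remainder 1
2 ÷ 1 → quotient 2, remainder 0

[2; 1, 1, 2, 1, 1, 2]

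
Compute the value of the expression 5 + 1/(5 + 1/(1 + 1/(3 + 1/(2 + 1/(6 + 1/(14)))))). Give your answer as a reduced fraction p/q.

Start with 14.
6 + 1/(14/1) = 6 + 1/14 = 85/14
2 + 1/(85/14) = 2 + 14/85 = 184/85
3 + 1/(184/85) = 3 + 85/184 = 637/184
1 + 1/(637/184) = 1 + 184/637 = 821/637
5 + 1/(821/637) = 5 + 637/821 = 4742/821
5 + 1/(4742/821) = 5 + 821/4742 = 24531/4742

24531/4742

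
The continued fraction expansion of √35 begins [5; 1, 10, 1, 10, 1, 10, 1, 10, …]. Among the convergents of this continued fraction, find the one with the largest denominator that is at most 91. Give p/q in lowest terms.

71/12

List convergents until the denominator exceeds the bound:
a_0 = 5: 5/1  (≤ bound)
a_1 = 1: 6/1  (≤ bound)
a_2 = 10: 65/11  (≤ bound)
a_3 = 1: 71/12  (≤ bound)
a_4 = 10: 775/131  (> 91, stop)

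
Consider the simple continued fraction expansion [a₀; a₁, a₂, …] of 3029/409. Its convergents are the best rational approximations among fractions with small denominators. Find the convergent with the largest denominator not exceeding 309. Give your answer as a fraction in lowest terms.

1259/170

a_0 = 7: 7/1  (≤ bound)
a_1 = 2: 15/2  (≤ bound)
a_2 = 2: 37/5  (≤ bound)
a_3 = 6: 237/32  (≤ bound)
a_4 = 2: 511/69  (≤ bound)
a_5 = 2: 1259/170  (≤ bound)
a_6 = 2: 3029/409  (> 309, stop)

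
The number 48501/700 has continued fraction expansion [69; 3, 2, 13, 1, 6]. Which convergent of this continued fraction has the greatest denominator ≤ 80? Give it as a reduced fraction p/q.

a_0 = 69: 69/1  (≤ bound)
a_1 = 3: 208/3  (≤ bound)
a_2 = 2: 485/7  (≤ bound)
a_3 = 13: 6513/94  (> 80, stop)

485/7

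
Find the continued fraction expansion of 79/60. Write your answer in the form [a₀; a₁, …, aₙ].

[1; 3, 6, 3]

Repeatedly divide and take the remainder:
79 ÷ 60 → quotient 1, remainder 19
60 ÷ 19 → quotient 3, remainder 3
19 ÷ 3 → quotient 6, remainder 1
3 ÷ 1 → quotient 3, remainder 0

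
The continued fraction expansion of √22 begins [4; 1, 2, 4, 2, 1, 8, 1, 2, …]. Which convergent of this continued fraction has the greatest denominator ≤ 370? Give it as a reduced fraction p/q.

a_0 = 4: 4/1  (≤ bound)
a_1 = 1: 5/1  (≤ bound)
a_2 = 2: 14/3  (≤ bound)
a_3 = 4: 61/13  (≤ bound)
a_4 = 2: 136/29  (≤ bound)
a_5 = 1: 197/42  (≤ bound)
a_6 = 8: 1712/365  (≤ bound)
a_7 = 1: 1909/407  (> 370, stop)

1712/365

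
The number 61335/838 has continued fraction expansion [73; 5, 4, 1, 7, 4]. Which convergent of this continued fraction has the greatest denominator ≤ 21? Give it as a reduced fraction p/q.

a_0 = 73: 73/1  (≤ bound)
a_1 = 5: 366/5  (≤ bound)
a_2 = 4: 1537/21  (≤ bound)
a_3 = 1: 1903/26  (> 21, stop)

1537/21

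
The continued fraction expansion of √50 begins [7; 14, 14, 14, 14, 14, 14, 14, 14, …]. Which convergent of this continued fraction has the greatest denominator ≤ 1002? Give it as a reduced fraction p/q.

List convergents until the denominator exceeds the bound:
a_0 = 7: 7/1  (≤ bound)
a_1 = 14: 99/14  (≤ bound)
a_2 = 14: 1393/197  (≤ bound)
a_3 = 14: 19601/2772  (> 1002, stop)

1393/197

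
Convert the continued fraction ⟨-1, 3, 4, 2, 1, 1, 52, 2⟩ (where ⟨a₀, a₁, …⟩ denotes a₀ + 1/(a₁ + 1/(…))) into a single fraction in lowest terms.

Work from the innermost term outward:
Start with 2.
52 + 1/(2/1) = 52 + 1/2 = 105/2
1 + 1/(105/2) = 1 + 2/105 = 107/105
1 + 1/(107/105) = 1 + 105/107 = 212/107
2 + 1/(212/107) = 2 + 107/212 = 531/212
4 + 1/(531/212) = 4 + 212/531 = 2336/531
3 + 1/(2336/531) = 3 + 531/2336 = 7539/2336
-1 + 1/(7539/2336) = -1 + 2336/7539 = -5203/7539

-5203/7539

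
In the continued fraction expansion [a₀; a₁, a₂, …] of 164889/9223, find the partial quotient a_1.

Apply division with remainder until the remainder is 0:
⌊164889/9223⌋ = 17, remainder 8098
⌊9223/8098⌋ = 1, remainder 1125

1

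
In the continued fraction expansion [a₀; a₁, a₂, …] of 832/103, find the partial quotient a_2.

1

832 ÷ 103 → quotient 8, remainder 8
103 ÷ 8 → quotient 12, remainder 7
8 ÷ 7 → quotient 1, remainder 1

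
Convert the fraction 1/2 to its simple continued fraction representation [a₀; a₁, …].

1 ÷ 2 → quotient 0, remainder 1
2 ÷ 1 → quotient 2, remainder 0

[0; 2]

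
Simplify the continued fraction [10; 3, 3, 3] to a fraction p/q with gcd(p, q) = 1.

a_0 = 10: 10/1
a_1 = 3: 31/3
a_2 = 3: 103/10
a_3 = 3: 340/33

340/33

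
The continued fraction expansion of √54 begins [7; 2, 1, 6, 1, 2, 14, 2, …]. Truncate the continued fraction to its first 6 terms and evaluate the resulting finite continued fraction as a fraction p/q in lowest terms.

485/66

a_0 = 7: 7/1
a_1 = 2: 15/2
a_2 = 1: 22/3
a_3 = 6: 147/20
a_4 = 1: 169/23
a_5 = 2: 485/66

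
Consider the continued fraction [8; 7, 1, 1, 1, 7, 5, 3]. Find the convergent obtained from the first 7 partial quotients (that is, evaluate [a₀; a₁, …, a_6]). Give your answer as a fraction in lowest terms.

7342/903

Start with 5.
7 + 1/(5/1) = 7 + 1/5 = 36/5
1 + 1/(36/5) = 1 + 5/36 = 41/36
1 + 1/(41/36) = 1 + 36/41 = 77/41
1 + 1/(77/41) = 1 + 41/77 = 118/77
7 + 1/(118/77) = 7 + 77/118 = 903/118
8 + 1/(903/118) = 8 + 118/903 = 7342/903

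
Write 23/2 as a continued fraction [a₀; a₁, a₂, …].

[11; 2]

Apply division with remainder until the remainder is 0:
23 = 11·2 + 1, so a_0 = 11
2 = 2·1 + 0, so a_1 = 2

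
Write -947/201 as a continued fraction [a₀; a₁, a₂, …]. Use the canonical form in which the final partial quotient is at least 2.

[-5; 3, 2, 6, 1, 3]

Apply division with remainder until the remainder is 0:
-947 ÷ 201 → quotient -5, remainder 58
201 ÷ 58 → quotient 3, remainder 27
58 ÷ 27 → quotient 2, remainder 4
27 ÷ 4 → quotient 6, remainder 3
4 ÷ 3 → quotient 1, remainder 1
3 ÷ 1 → quotient 3, remainder 0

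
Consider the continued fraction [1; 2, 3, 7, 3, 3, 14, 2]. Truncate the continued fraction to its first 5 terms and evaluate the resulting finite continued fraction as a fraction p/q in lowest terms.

Start with 3.
7 + 1/(3/1) = 7 + 1/3 = 22/3
3 + 1/(22/3) = 3 + 3/22 = 69/22
2 + 1/(69/22) = 2 + 22/69 = 160/69
1 + 1/(160/69) = 1 + 69/160 = 229/160

229/160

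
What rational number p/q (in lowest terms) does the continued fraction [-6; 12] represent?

-71/12

Start with 12.
-6 + 1/(12/1) = -6 + 1/12 = -71/12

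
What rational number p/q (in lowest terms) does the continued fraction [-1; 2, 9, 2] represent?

-21/40

a_0 = -1: -1/1
a_1 = 2: -1/2
a_2 = 9: -10/19
a_3 = 2: -21/40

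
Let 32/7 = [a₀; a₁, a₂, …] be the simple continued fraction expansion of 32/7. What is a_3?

⌊32/7⌋ = 4, remainder 4
⌊7/4⌋ = 1, remainder 3
⌊4/3⌋ = 1, remainder 1
⌊3/1⌋ = 3, remainder 0

3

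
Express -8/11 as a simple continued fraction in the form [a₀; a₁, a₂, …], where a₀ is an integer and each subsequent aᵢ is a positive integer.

Run the Euclidean algorithm, recording each quotient:
-8 ÷ 11 → quotient -1, remainder 3
11 ÷ 3 → quotient 3, remainder 2
3 ÷ 2 → quotient 1, remainder 1
2 ÷ 1 → quotient 2, remainder 0

[-1; 3, 1, 2]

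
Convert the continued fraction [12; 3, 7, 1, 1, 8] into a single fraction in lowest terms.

Starting at the tail and folding back:
Start with 8.
1 + 1/(8/1) = 1 + 1/8 = 9/8
1 + 1/(9/8) = 1 + 8/9 = 17/9
7 + 1/(17/9) = 7 + 9/17 = 128/17
3 + 1/(128/17) = 3 + 17/128 = 401/128
12 + 1/(401/128) = 12 + 128/401 = 4940/401

4940/401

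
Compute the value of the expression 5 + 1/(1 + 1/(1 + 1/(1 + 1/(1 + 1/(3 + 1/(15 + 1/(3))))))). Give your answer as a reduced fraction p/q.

4730/843

Start with 3.
15 + 1/(3/1) = 15 + 1/3 = 46/3
3 + 1/(46/3) = 3 + 3/46 = 141/46
1 + 1/(141/46) = 1 + 46/141 = 187/141
1 + 1/(187/141) = 1 + 141/187 = 328/187
1 + 1/(328/187) = 1 + 187/328 = 515/328
1 + 1/(515/328) = 1 + 328/515 = 843/515
5 + 1/(843/515) = 5 + 515/843 = 4730/843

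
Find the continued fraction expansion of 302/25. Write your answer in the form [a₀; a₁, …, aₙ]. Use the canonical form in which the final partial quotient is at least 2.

[12; 12, 2]

⌊302/25⌋ = 12, remainder 2
⌊25/2⌋ = 12, remainder 1
⌊2/1⌋ = 2, remainder 0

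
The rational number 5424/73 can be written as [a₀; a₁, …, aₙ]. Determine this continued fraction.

[74; 3, 3, 7]

5424 = 74·73 + 22, so a_0 = 74
73 = 3·22 + 7, so a_1 = 3
22 = 3·7 + 1, so a_2 = 3
7 = 7·1 + 0, so a_3 = 7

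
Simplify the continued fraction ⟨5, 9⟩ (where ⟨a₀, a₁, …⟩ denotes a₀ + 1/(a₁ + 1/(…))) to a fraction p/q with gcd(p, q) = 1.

Work from the innermost term outward:
Start with 9.
5 + 1/(9/1) = 5 + 1/9 = 46/9

46/9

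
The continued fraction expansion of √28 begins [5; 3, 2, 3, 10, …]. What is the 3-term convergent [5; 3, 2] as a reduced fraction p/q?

a_0 = 5: 5/1
a_1 = 3: 16/3
a_2 = 2: 37/7

37/7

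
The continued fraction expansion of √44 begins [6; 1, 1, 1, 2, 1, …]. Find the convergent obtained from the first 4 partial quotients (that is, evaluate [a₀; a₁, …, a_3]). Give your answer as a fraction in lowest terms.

20/3

a_0 = 6: 6/1
a_1 = 1: 7/1
a_2 = 1: 13/2
a_3 = 1: 20/3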